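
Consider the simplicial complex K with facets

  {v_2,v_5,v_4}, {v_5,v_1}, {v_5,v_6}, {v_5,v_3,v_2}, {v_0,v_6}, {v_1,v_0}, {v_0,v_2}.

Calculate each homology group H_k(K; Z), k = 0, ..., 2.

Take the total order v_0 < v_1 < v_2 < v_3 < v_4 < v_5 < v_6 on the vertex set. Then K (dimension 2) consists of the simplices:

  0-simplices (7): [v_0], [v_1], [v_2], [v_3], [v_4], [v_5], [v_6]
  1-simplices (10): [v_0,v_1], [v_0,v_2], [v_0,v_6], [v_1,v_5], [v_2,v_3], [v_2,v_4], [v_2,v_5], [v_3,v_5], [v_4,v_5], [v_5,v_6]
  2-simplices (2): [v_2,v_3,v_5], [v_2,v_4,v_5]

Hence C_0 ≅ Z^7, C_1 ≅ Z^10, C_2 ≅ Z^2.

∂_1: C_1 → C_0 is given by ∂[p,q] = [q] − [p]. For instance
  ∂[v_0,v_2] = [v_2] − [v_0].
The resulting 7×10 matrix has rank 6, and its Smith normal form has invariant factors (1,1,1,1,1,1).

Boundary ∂_2: C_2 → C_1 sends each 2-simplex [p,q,r] to [q,r] − [p,r] + [p,q]. For instance
  ∂[v_2,v_4,v_5] = [v_4,v_5] − [v_2,v_5] + [v_2,v_4],
  ∂[v_2,v_3,v_5] = [v_3,v_5] − [v_2,v_5] + [v_2,v_3].
The 10×2 boundary matrix has rank 2 and Smith normal form diag(1,1).

Now H_k = ker ∂_k / im ∂_{k+1}, so:

  H_0: rank C_0 − rank ∂_1 = 7 − 6 = 1, and the invariant factors of ∂_1 are all 1, so H_0 ≅ Z.
  H_1: rank ker ∂_1 − rank ∂_2 = (10 − 6) − 2 = 2, and the invariant factors of ∂_2 are all 1, so H_1 ≅ Z^2.
  H_2: rank ker ∂_2 − rank ∂_3 = (2 − 2) − 0 = 0, and there is no ∂_3, so H_2 ≅ 0.

H_0 ≅ Z,  H_1 ≅ Z^2,  H_2 = 0.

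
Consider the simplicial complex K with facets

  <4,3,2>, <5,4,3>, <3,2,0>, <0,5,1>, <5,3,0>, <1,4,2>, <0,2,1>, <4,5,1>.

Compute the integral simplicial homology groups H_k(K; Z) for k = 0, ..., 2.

We work with the vertex ordering 0 < 1 < 2 < 3 < 4 < 5. The simplices of K, each written with vertices in increasing order, are:

  0-simplices (6): [0], [1], [2], [3], [4], [5]
  1-simplices (12): [0,1], [0,2], [0,3], [0,5], [1,2], [1,4], [1,5], [2,3], [2,4], [3,4], [3,5], [4,5]
  2-simplices (8): [0,1,2], [0,1,5], [0,2,3], [0,3,5], [1,2,4], [1,4,5], [2,3,4], [3,4,5]

giving chain groups C_0 ≅ Z^6, C_1 ≅ Z^12, C_2 ≅ Z^8.

∂_1: C_1 → C_0 is given by ∂[p,q] = [q] − [p]. For instance
  ∂[1,4] = [4] − [1].
The 6×12 boundary matrix has rank 5 and Smith normal form diag(1,1,1,1,1).

∂_2: C_2 → C_1 maps a triangle to the signed sum of its edges. For instance
  ∂[0,2,3] = [2,3] − [0,3] + [0,2],
  ∂[0,3,5] = [3,5] − [0,5] + [0,3].
The 12×8 boundary matrix has rank 7 and Smith normal form diag(1,1,1,1,1,1,1).

Now H_k = ker ∂_k / im ∂_{k+1}, so:

  H_0: rank C_0 − rank ∂_1 = 6 − 5 = 1, and the invariant factors of ∂_1 are all 1, so H_0 = Z.
  H_1: rank ker ∂_1 − rank ∂_2 = (12 − 5) − 7 = 0, and the invariant factors of ∂_2 are all 1, so H_1 = 0.
  H_2: rank ker ∂_2 − rank ∂_3 = (8 − 7) − 0 = 1, and there is no ∂_3, so H_2 = Z.

As a check, the Euler characteristic is 6 − 12 + 8 = 2, which agrees with 1 − 0 + 1 = 2.
(K is a triangulation of the 2-sphere S^2.)

H_0 ≅ Z,  H_1 = 0,  H_2 ≅ Z.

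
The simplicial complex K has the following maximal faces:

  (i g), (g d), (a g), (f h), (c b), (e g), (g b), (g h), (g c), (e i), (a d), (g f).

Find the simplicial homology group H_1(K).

Take the total order a < b < c < d < e < f < g < h < i on the vertex set. Then K (dimension 1) consists of the simplices:

  0-simplices (9): a, b, c, d, e, f, g, h, i
  1-simplices (12): ad, ag, bc, bg, cg, dg, eg, ei, fg, fh, gh, gi

giving chain groups C_0 ≅ Z^9, C_1 ≅ Z^12.

∂_1: C_1 → C_0 is given by ∂[p,q] = [q] − [p]. For instance
  ∂gh = h − g.
The resulting 9×12 matrix has rank 8, and its Smith normal form has invariant factors (1,1,1,1,1,1,1,1).

From H_k ≅ ker(∂_k) / im(∂_{k+1}) we obtain:

  H_1: rank ker ∂_1 − rank ∂_2 = (12 − 8) − 0 = 4, and there is no ∂_2, so H_1 ≅ Z^4.

H_1 = Z^4.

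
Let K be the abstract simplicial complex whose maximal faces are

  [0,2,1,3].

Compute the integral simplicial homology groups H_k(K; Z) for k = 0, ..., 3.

Fix the vertex order 0 < 1 < 2 < 3 and write every simplex with vertices in increasing order. Then dim K = 3 and the simplices of K are:

  0-simplices (4): [0], [1], [2], [3]
  1-simplices (6): [0,1], [0,2], [0,3], [1,2], [1,3], [2,3]
  2-simplices (4): [0,1,2], [0,1,3], [0,2,3], [1,2,3]
  3-simplices (1): [0,1,2,3]

giving chain groups C_0 ≅ Z^4, C_1 ≅ Z^6, C_2 ≅ Z^4, C_3 ≅ Z^1.

Boundary ∂_1: C_1 → C_0 is given by ∂[p,q] = [q] − [p].
The resulting 4×6 matrix has rank 3, and its Smith normal form has invariant factors (1,1,1).

∂_2: C_2 → C_1 sends each 2-simplex [p,q,r] to [q,r] − [p,r] + [p,q]. For instance
  ∂[0,1,2] = [1,2] − [0,2] + [0,1],
  ∂[1,2,3] = [2,3] − [1,3] + [1,2].
The resulting 6×4 matrix has rank 3, and its Smith normal form has invariant factors (1,1,1).

Boundary ∂_3: C_3 → C_2 sends each 3-simplex σ to the alternating sum Σ_i (−1)^i (σ with its i-th vertex removed). For instance
  ∂[0,1,2,3] = [1,2,3] − [0,2,3] + [0,1,3] − [0,1,2].
The 4×1 boundary matrix has rank 1 and Smith normal form diag(1).

Computing H_k = (kernel of ∂_k) / (image of ∂_{k+1}):

  H_0: rank C_0 − rank ∂_1 = 4 − 3 = 1, and the invariant factors of ∂_1 are all 1, so H_0 = Z.
  H_1: rank ker ∂_1 − rank ∂_2 = (6 − 3) − 3 = 0, and the invariant factors of ∂_2 are all 1, so H_1 = 0.
  H_2: rank ker ∂_2 − rank ∂_3 = (4 − 3) − 1 = 0, and the invariant factors of ∂_3 are all 1, so H_2 = 0.
  H_3: rank ker ∂_3 − rank ∂_4 = (1 − 1) − 0 = 0, and there is no ∂_4, so H_3 = 0.

(K is a triangulation of the 3-simplex.)

H_0 = Z,  H_1 = 0,  H_2 = 0,  H_3 = 0.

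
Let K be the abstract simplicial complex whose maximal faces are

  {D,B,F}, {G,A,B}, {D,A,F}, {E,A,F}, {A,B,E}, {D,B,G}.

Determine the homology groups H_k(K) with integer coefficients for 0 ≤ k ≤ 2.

K has 6 vertices, 12 edges, 6 triangles.
rank ∂_0 = 0, rank ∂_1 = 5 ⇒ b_0 = 6 − 0 − 5 = 1; all invariant factors of ∂_1 are 1 so no torsion. So H_0 = Z.
rank ∂_1 = 5, rank ∂_2 = 6 ⇒ b_1 = 12 − 5 − 6 = 1; all invariant factors of ∂_2 are 1 so no torsion. So H_1 = Z.
rank ∂_2 = 6, rank ∂_3 = 0 ⇒ b_2 = 6 − 6 − 0 = 0. So H_2 = 0.

H_0 ≅ Z,  H_1 ≅ Z,  H_2 = 0.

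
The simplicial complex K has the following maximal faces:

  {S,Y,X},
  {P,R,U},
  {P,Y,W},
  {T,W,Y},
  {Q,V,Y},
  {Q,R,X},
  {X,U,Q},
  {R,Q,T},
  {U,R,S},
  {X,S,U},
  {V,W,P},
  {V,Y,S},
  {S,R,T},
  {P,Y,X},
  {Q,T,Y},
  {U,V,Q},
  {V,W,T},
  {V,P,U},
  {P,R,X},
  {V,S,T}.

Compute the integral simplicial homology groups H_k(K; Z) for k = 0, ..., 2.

H_0 = Z,  H_1 = Z ⊕ Z/2,  H_2 = 0.

K has 10 vertices, 30 edges, 20 triangles.
rank ∂_0 = 0, rank ∂_1 = 9 ⇒ b_0 = 10 − 0 − 9 = 1; all invariant factors of ∂_1 are 1 so no torsion. So H_0 = Z.
rank ∂_1 = 9, rank ∂_2 = 20 ⇒ b_1 = 30 − 9 − 20 = 1; ∂_2 has invariant factor(s) [2] giving torsion. So H_1 = Z ⊕ Z/2.
rank ∂_2 = 20, rank ∂_3 = 0 ⇒ b_2 = 20 − 20 − 0 = 0. So H_2 = 0.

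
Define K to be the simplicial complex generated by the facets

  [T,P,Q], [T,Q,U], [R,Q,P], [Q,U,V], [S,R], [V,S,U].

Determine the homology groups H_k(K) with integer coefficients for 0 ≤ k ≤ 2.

H_0 ≅ Z,  H_1 ≅ Z,  H_2 = 0.

Order the vertices as P < Q < R < S < T < U < V. Listing each simplex with vertices in this order, K has dimension 2 with simplices:

  0-simplices (7): P, Q, R, S, T, U, V
  1-simplices (12): PQ, PR, PT, QR, QT, QU, QV, RS, SU, SV, TU, UV
  2-simplices (5): PQR, PQT, QTU, QUV, SUV

so the chain groups are C_0 ≅ Z^7, C_1 ≅ Z^12, C_2 ≅ Z^5.

∂_1: C_1 → C_0 is given by ∂[p,q] = [q] − [p]. For instance
  ∂PQ = Q − P.
This gives a 7×12 integer matrix of rank 6; reducing to Smith normal form yields diagonal entries (1,1,1,1,1,1).

Boundary ∂_2: C_2 → C_1 maps a triangle to the signed sum of its edges. For instance
  ∂QUV = UV − QV + QU,
  ∂PQR = QR − PR + PQ.
The 12×5 boundary matrix has rank 5 and Smith normal form diag(1,1,1,1,1).

Now H_k = ker ∂_k / im ∂_{k+1}, so:

  H_0: rank C_0 − rank ∂_1 = 7 − 6 = 1, and the invariant factors of ∂_1 are all 1, so H_0 ≅ Z.
  H_1: rank ker ∂_1 − rank ∂_2 = (12 − 6) − 5 = 1, and the invariant factors of ∂_2 are all 1, so H_1 ≅ Z.
  H_2: rank ker ∂_2 − rank ∂_3 = (5 − 5) − 0 = 0, and there is no ∂_3, so H_2 ≅ 0.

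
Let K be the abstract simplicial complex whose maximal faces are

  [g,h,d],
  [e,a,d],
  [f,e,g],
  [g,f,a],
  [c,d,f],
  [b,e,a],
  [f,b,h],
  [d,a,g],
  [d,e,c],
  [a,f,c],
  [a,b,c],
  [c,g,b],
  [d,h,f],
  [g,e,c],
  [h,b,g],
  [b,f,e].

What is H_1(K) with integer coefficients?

H_1 ≅ Z^2.

Order the vertices as a < b < c < d < e < f < g < h. Listing each simplex with vertices in this order, K has dimension 2 with simplices:

  0-simplices (8): a, b, c, d, e, f, g, h
  1-simplices (24): ab, ac, ad, ae, af, ag, bc, be, bf, bg, bh, cd, ce, cf, cg, de, df, dg, dh, ef, eg, fg, fh, gh
  2-simplices (16): abc, abe, acf, ade, adg, afg, bcg, bef, bfh, bgh, cde, cdf, ceg, dfh, dgh, efg

giving chain groups C_0 ≅ Z^8, C_1 ≅ Z^24, C_2 ≅ Z^16.

∂_1: C_1 → C_0 sends each edge [p,q] (with p < q) to q − p. For instance
  ∂fh = h − f.
The resulting 8×24 matrix has rank 7, and its Smith normal form has invariant factors (1,1,1,1,1,1,1).

Boundary ∂_2: C_2 → C_1 sends each 2-simplex [p,q,r] to [q,r] − [p,r] + [p,q]. For instance
  ∂bef = ef − bf + be,
  ∂efg = fg − eg + ef.
This gives a 24×16 integer matrix of rank 15; reducing to Smith normal form yields diagonal entries (1,1,1,1,1,1,1,1,1,1,1,1,1,1,1).

Reading off H_k = ker ∂_k / im ∂_{k+1}:

  H_1: rank ker ∂_1 − rank ∂_2 = (24 − 7) − 15 = 2, and the invariant factors of ∂_2 are all 1, so H_1 ≅ Z^2.

(K is a triangulation of the torus T^2.)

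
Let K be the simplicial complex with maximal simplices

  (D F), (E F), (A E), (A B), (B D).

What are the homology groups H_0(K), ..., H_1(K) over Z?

Order the vertices as A < B < D < E < F. Listing each simplex with vertices in this order, K has dimension 1 with simplices:

  0-simplices (5): A, B, D, E, F
  1-simplices (5): AB, AE, BD, DF, EF

Hence C_0 ≅ Z^5, C_1 ≅ Z^5.

∂_1: C_1 → C_0 is given by ∂[p,q] = [q] − [p].
The resulting 5×5 matrix has rank 4, and its Smith normal form has invariant factors (1,1,1,1).

Now H_k = ker ∂_k / im ∂_{k+1}, so:

  H_0: rank C_0 − rank ∂_1 = 5 − 4 = 1, and the invariant factors of ∂_1 are all 1, so H_0 = Z.
  H_1: rank ker ∂_1 − rank ∂_2 = (5 − 4) − 0 = 1, and there is no ∂_2, so H_1 = Z.

As a check, the Euler characteristic is 5 − 5 = 0, which agrees with 1 − 1 = 0.
(K is a triangulation of the circle S^1.)

H_0 = Z,  H_1 = Z.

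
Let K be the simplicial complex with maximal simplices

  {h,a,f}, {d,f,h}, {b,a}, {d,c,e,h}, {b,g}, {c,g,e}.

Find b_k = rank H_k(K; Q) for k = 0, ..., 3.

b_0 = 1, b_1 = 1, b_2 = 0, b_3 = 0.

Order the vertices as a < b < c < d < e < f < g < h. Listing each simplex with vertices in this order, K has dimension 3 with simplices:

  0-simplices (8): a, b, c, d, e, f, g, h
  1-simplices (14): ab, af, ah, bg, cd, ce, cg, ch, de, df, dh, eg, eh, fh
  2-simplices (7): afh, cde, cdh, ceg, ceh, deh, dfh
  3-simplices (1): cdeh

giving chain groups C_0 ≅ Z^8, C_1 ≅ Z^14, C_2 ≅ Z^7, C_3 ≅ Z^1.

The boundary map ∂_1: C_1 → C_0 sends each edge [p,q] (with p < q) to q − p. For instance
  ∂cg = g − c.
As a 8×14 matrix over Z this has rank 7, with invariant factors (1,1,1,1,1,1,1).

Boundary ∂_2: C_2 → C_1 sends each 2-simplex [p,q,r] to [q,r] − [p,r] + [p,q]. For instance
  ∂afh = fh − ah + af,
  ∂cde = de − ce + cd.
The 14×7 boundary matrix has rank 6 and Smith normal form diag(1,1,1,1,1,1).

The boundary map ∂_3: C_3 → C_2 sends each 3-simplex σ to the alternating sum Σ_i (−1)^i (σ with its i-th vertex removed). For instance
  ∂cdeh = deh − ceh + cdh − cde.
This gives a 7×1 integer matrix of rank 1; reducing to Smith normal form yields diagonal entries (1).

Computing H_k = (kernel of ∂_k) / (image of ∂_{k+1}):

  H_0: rank C_0 − rank ∂_1 = 8 − 7 = 1, and the invariant factors of ∂_1 are all 1, so H_0 = Z.
  H_1: rank ker ∂_1 − rank ∂_2 = (14 − 7) − 6 = 1, and the invariant factors of ∂_2 are all 1, so H_1 = Z.
  H_2: rank ker ∂_2 − rank ∂_3 = (7 − 6) − 1 = 0, and the invariant factors of ∂_3 are all 1, so H_2 = 0.
  H_3: rank ker ∂_3 − rank ∂_4 = (1 − 1) − 0 = 0, and there is no ∂_4, so H_3 = 0.

As a check, the Euler characteristic is 8 − 14 + 7 − 1 = 0, which agrees with 1 − 1 + 0 − 0 = 0.

Hence the Betti numbers are b_0 = 1, b_1 = 1, b_2 = 0, b_3 = 0.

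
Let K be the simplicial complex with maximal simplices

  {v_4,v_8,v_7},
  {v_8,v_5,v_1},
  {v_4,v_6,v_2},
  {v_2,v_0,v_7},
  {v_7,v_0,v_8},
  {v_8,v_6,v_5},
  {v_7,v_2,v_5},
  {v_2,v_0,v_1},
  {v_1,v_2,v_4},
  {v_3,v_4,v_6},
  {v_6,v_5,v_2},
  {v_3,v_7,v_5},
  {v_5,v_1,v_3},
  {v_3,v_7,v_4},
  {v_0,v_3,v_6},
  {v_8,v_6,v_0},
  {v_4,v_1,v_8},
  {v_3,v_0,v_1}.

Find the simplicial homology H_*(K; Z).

H_0 = Z,  H_1 = Z^2,  H_2 = Z.

Take the total order v_0 < v_1 < v_2 < v_3 < v_4 < v_5 < v_6 < v_7 < v_8 on the vertex set. Then K (dimension 2) consists of the simplices:

  0-simplices (9): [v_0], [v_1], [v_2], [v_3], [v_4], [v_5], [v_6], [v_7], [v_8]
  1-simplices (27): (27 of them)
  2-simplices (18): (18 of them)

so the chain groups are C_0 ≅ Z^9, C_1 ≅ Z^27, C_2 ≅ Z^18.

The boundary map ∂_1: C_1 → C_0 sends each edge [p,q] (with p < q) to q − p.
The 9×27 boundary matrix has rank 8 and Smith normal form diag(1,1,1,1,1,1,1,1).

∂_2: C_2 → C_1 sends each 2-simplex [p,q,r] to [q,r] − [p,r] + [p,q]. For instance
  ∂[v_0,v_3,v_6] = [v_3,v_6] − [v_0,v_6] + [v_0,v_3],
  ∂[v_2,v_4,v_6] = [v_4,v_6] − [v_2,v_6] + [v_2,v_4].
The 27×18 boundary matrix has rank 17 and Smith normal form diag(1,1,1,1,1,1,1,1,1,1,1,1,1,1,1,1,1).

From H_k ≅ ker(∂_k) / im(∂_{k+1}) we obtain:

  H_0: rank C_0 − rank ∂_1 = 9 − 8 = 1, and the invariant factors of ∂_1 are all 1, so H_0 = Z.
  H_1: rank ker ∂_1 − rank ∂_2 = (27 − 8) − 17 = 2, and the invariant factors of ∂_2 are all 1, so H_1 = Z^2.
  H_2: rank ker ∂_2 − rank ∂_3 = (18 − 17) − 0 = 1, and there is no ∂_3, so H_2 = Z.

(K is a triangulation of the torus T^2.)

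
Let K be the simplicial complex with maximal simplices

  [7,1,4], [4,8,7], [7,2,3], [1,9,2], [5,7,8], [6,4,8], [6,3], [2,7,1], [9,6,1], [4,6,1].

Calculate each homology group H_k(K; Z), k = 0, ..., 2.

Order the vertices as 1 < 2 < 3 < 4 < 5 < 6 < 7 < 8 < 9. Listing each simplex with vertices in this order, K has dimension 2 with simplices:

  0-simplices (9): [1], [2], [3], [4], [5], [6], [7], [8], [9]
  1-simplices (18): [1,2], [1,4], [1,6], [1,7], [1,9], [2,3], [2,7], [2,9], [3,6], [3,7], [4,6], [4,7], [4,8], [5,7], [5,8], [6,8], [6,9], [7,8]
  2-simplices (9): [1,2,7], [1,2,9], [1,4,6], [1,4,7], [1,6,9], [2,3,7], [4,6,8], [4,7,8], [5,7,8]

giving chain groups C_0 ≅ Z^9, C_1 ≅ Z^18, C_2 ≅ Z^9.

Boundary ∂_1: C_1 → C_0 sends each edge [p,q] (with p < q) to q − p. For instance
  ∂[3,6] = [6] − [3].
The resulting 9×18 matrix has rank 8, and its Smith normal form has invariant factors (1,1,1,1,1,1,1,1).

The boundary map ∂_2: C_2 → C_1 acts by ∂[p,q,r] = [q,r] − [p,r] + [p,q]. For instance
  ∂[1,4,7] = [4,7] − [1,7] + [1,4],
  ∂[1,6,9] = [6,9] − [1,9] + [1,6].
This gives a 18×9 integer matrix of rank 9; reducing to Smith normal form yields diagonal entries (1,1,1,1,1,1,1,1,1).

Computing H_k = (kernel of ∂_k) / (image of ∂_{k+1}):

  H_0: rank C_0 − rank ∂_1 = 9 − 8 = 1, and the invariant factors of ∂_1 are all 1, so H_0 ≅ Z.
  H_1: rank ker ∂_1 − rank ∂_2 = (18 − 8) − 9 = 1, and the invariant factors of ∂_2 are all 1, so H_1 ≅ Z.
  H_2: rank ker ∂_2 − rank ∂_3 = (9 − 9) − 0 = 0, and there is no ∂_3, so H_2 ≅ 0.

As a check, the Euler characteristic is 9 − 18 + 9 = 0, which agrees with 1 − 1 + 0 = 0.

H_0 = Z,  H_1 = Z,  H_2 = 0.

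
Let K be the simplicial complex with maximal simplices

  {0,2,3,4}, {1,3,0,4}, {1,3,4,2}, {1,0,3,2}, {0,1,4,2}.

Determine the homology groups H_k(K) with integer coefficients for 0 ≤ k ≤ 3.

H_0 ≅ Z,  H_1 = 0,  H_2 = 0,  H_3 ≅ Z.

We work with the vertex ordering 0 < 1 < 2 < 3 < 4. The simplices of K, each written with vertices in increasing order, are:

  0-simplices (5): [0], [1], [2], [3], [4]
  1-simplices (10): [0,1], [0,2], [0,3], [0,4], [1,2], [1,3], [1,4], [2,3], [2,4], [3,4]
  2-simplices (10): [0,1,2], [0,1,3], [0,1,4], [0,2,3], [0,2,4], [0,3,4], [1,2,3], [1,2,4], [1,3,4], [2,3,4]
  3-simplices (5): [0,1,2,3], [0,1,2,4], [0,1,3,4], [0,2,3,4], [1,2,3,4]

Hence C_0 ≅ Z^5, C_1 ≅ Z^10, C_2 ≅ Z^10, C_3 ≅ Z^5.

Boundary ∂_1: C_1 → C_0 sends each edge [p,q] (with p < q) to q − p. For instance
  ∂[0,4] = [4] − [0].
The 5×10 boundary matrix has rank 4 and Smith normal form diag(1,1,1,1).

The boundary map ∂_2: C_2 → C_1 acts by ∂[p,q,r] = [q,r] − [p,r] + [p,q]. For instance
  ∂[0,1,4] = [1,4] − [0,4] + [0,1],
  ∂[0,1,3] = [1,3] − [0,3] + [0,1].
This gives a 10×10 integer matrix of rank 6; reducing to Smith normal form yields diagonal entries (1,1,1,1,1,1).

Boundary ∂_3: C_3 → C_2 sends each 3-simplex σ to the alternating sum Σ_i (−1)^i (σ with its i-th vertex removed). For instance
  ∂[0,1,2,4] = [1,2,4] − [0,2,4] + [0,1,4] − [0,1,2],
  ∂[0,2,3,4] = [2,3,4] − [0,3,4] + [0,2,4] − [0,2,3].
The resulting 10×5 matrix has rank 4, and its Smith normal form has invariant factors (1,1,1,1).

From H_k ≅ ker(∂_k) / im(∂_{k+1}) we obtain:

  H_0: rank C_0 − rank ∂_1 = 5 − 4 = 1, and the invariant factors of ∂_1 are all 1, so H_0 = Z.
  H_1: rank ker ∂_1 − rank ∂_2 = (10 − 4) − 6 = 0, and the invariant factors of ∂_2 are all 1, so H_1 = 0.
  H_2: rank ker ∂_2 − rank ∂_3 = (10 − 6) − 4 = 0, and the invariant factors of ∂_3 are all 1, so H_2 = 0.
  H_3: rank ker ∂_3 − rank ∂_4 = (5 − 4) − 0 = 1, and there is no ∂_4, so H_3 = Z.

(K is a triangulation of the 3-sphere S^3.)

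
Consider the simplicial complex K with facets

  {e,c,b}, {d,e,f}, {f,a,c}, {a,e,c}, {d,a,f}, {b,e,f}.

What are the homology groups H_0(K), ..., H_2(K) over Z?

K has 6 vertices, 12 edges, 6 triangles.
rank ∂_0 = 0, rank ∂_1 = 5 ⇒ b_0 = 6 − 0 − 5 = 1; all invariant factors of ∂_1 are 1 so no torsion. So H_0 ≅ Z.
rank ∂_1 = 5, rank ∂_2 = 6 ⇒ b_1 = 12 − 5 − 6 = 1; all invariant factors of ∂_2 are 1 so no torsion. So H_1 ≅ Z.
rank ∂_2 = 6, rank ∂_3 = 0 ⇒ b_2 = 6 − 6 − 0 = 0. So H_2 ≅ 0.

H_0 = Z,  H_1 = Z,  H_2 = 0.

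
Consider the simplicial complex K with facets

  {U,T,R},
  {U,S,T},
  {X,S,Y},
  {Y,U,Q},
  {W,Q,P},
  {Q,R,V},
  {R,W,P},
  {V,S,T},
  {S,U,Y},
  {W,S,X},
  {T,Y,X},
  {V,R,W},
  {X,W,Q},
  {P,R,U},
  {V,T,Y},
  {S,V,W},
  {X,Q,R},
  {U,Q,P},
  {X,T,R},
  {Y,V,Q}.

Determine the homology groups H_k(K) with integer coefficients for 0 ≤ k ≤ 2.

H_0 = Z,  H_1 = Z ⊕ Z/2Z,  H_2 = 0.

K has 10 vertices, 30 edges, 20 triangles.
rank ∂_0 = 0, rank ∂_1 = 9 ⇒ b_0 = 10 − 0 − 9 = 1; all invariant factors of ∂_1 are 1 so no torsion. So H_0 = Z.
rank ∂_1 = 9, rank ∂_2 = 20 ⇒ b_1 = 30 − 9 − 20 = 1; ∂_2 has invariant factor(s) [2] giving torsion. So H_1 = Z ⊕ Z/2Z.
rank ∂_2 = 20, rank ∂_3 = 0 ⇒ b_2 = 20 − 20 − 0 = 0. So H_2 = 0.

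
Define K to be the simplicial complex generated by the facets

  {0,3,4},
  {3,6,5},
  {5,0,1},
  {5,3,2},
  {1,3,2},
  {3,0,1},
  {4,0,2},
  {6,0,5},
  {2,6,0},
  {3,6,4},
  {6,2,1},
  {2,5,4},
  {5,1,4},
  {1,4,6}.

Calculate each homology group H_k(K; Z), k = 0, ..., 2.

Order the vertices as 0 < 1 < 2 < 3 < 4 < 5 < 6. Listing each simplex with vertices in this order, K has dimension 2 with simplices:

  0-simplices (7): [0], [1], [2], [3], [4], [5], [6]
  1-simplices (21): [0,1], [0,2], [0,3], [0,4], [0,5], [0,6], [1,2], [1,3], [1,4], [1,5], [1,6], [2,3], [2,4], [2,5], [2,6], [3,4], [3,5], [3,6], [4,5], [4,6], [5,6]
  2-simplices (14): [0,1,3], [0,1,5], [0,2,4], [0,2,6], [0,3,4], [0,5,6], [1,2,3], [1,2,6], [1,4,5], [1,4,6], [2,3,5], [2,4,5], [3,4,6], [3,5,6]

giving chain groups C_0 ≅ Z^7, C_1 ≅ Z^21, C_2 ≅ Z^14.

Boundary ∂_1: C_1 → C_0 sends each edge [p,q] (with p < q) to q − p. For instance
  ∂[5,6] = [6] − [5].
The resulting 7×21 matrix has rank 6, and its Smith normal form has invariant factors (1,1,1,1,1,1).

The boundary map ∂_2: C_2 → C_1 sends each 2-simplex [p,q,r] to [q,r] − [p,r] + [p,q]. For instance
  ∂[0,1,3] = [1,3] − [0,3] + [0,1],
  ∂[2,4,5] = [4,5] − [2,5] + [2,4].
The resulting 21×14 matrix has rank 13, and its Smith normal form has invariant factors (1,1,1,1,1,1,1,1,1,1,1,1,1).

Now H_k = ker ∂_k / im ∂_{k+1}, so:

  H_0: rank C_0 − rank ∂_1 = 7 − 6 = 1, and the invariant factors of ∂_1 are all 1, so H_0 = Z.
  H_1: rank ker ∂_1 − rank ∂_2 = (21 − 6) − 13 = 2, and the invariant factors of ∂_2 are all 1, so H_1 = Z^2.
  H_2: rank ker ∂_2 − rank ∂_3 = (14 − 13) − 0 = 1, and there is no ∂_3, so H_2 = Z.

As a check, the Euler characteristic is 7 − 21 + 14 = 0, which agrees with 1 − 2 + 1 = 0.
(K is a triangulation of the torus T^2.)

H_0 = Z,  H_1 = Z^2,  H_2 = Z.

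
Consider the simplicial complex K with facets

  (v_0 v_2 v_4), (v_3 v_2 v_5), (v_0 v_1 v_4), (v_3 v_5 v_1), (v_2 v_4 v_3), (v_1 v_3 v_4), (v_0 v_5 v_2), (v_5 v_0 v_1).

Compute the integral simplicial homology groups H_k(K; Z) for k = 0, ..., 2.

H_0 ≅ Z,  H_1 = 0,  H_2 ≅ Z.

Fix the vertex order v_0 < v_1 < v_2 < v_3 < v_4 < v_5 and write every simplex with vertices in increasing order. Then dim K = 2 and the simplices of K are:

  0-simplices (6): [v_0], [v_1], [v_2], [v_3], [v_4], [v_5]
  1-simplices (12): [v_0,v_1], [v_0,v_2], [v_0,v_4], [v_0,v_5], [v_1,v_3], [v_1,v_4], [v_1,v_5], [v_2,v_3], [v_2,v_4], [v_2,v_5], [v_3,v_4], [v_3,v_5]
  2-simplices (8): [v_0,v_1,v_4], [v_0,v_1,v_5], [v_0,v_2,v_4], [v_0,v_2,v_5], [v_1,v_3,v_4], [v_1,v_3,v_5], [v_2,v_3,v_4], [v_2,v_3,v_5]

giving chain groups C_0 ≅ Z^6, C_1 ≅ Z^12, C_2 ≅ Z^8.

∂_1: C_1 → C_0 is given by ∂[p,q] = [q] − [p].
The 6×12 boundary matrix has rank 5 and Smith normal form diag(1,1,1,1,1).

Boundary ∂_2: C_2 → C_1 maps a triangle to the signed sum of its edges. For instance
  ∂[v_1,v_3,v_4] = [v_3,v_4] − [v_1,v_4] + [v_1,v_3],
  ∂[v_0,v_1,v_4] = [v_1,v_4] − [v_0,v_4] + [v_0,v_1].
The 12×8 boundary matrix has rank 7 and Smith normal form diag(1,1,1,1,1,1,1).

From H_k ≅ ker(∂_k) / im(∂_{k+1}) we obtain:

  H_0: rank C_0 − rank ∂_1 = 6 − 5 = 1, and the invariant factors of ∂_1 are all 1, so H_0 ≅ Z.
  H_1: rank ker ∂_1 − rank ∂_2 = (12 − 5) − 7 = 0, and the invariant factors of ∂_2 are all 1, so H_1 ≅ 0.
  H_2: rank ker ∂_2 − rank ∂_3 = (8 − 7) − 0 = 1, and there is no ∂_3, so H_2 ≅ Z.

As a check, the Euler characteristic is 6 − 12 + 8 = 2, which agrees with 1 − 0 + 1 = 2.
(K is a triangulation of the 2-sphere S^2.)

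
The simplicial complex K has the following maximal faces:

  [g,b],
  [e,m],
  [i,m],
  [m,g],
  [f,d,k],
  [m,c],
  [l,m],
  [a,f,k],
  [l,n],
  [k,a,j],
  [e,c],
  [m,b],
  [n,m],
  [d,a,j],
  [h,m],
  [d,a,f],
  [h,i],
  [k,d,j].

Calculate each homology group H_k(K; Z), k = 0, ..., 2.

K has 14 vertices, 21 edges, 6 triangles.
rank ∂_0 = 0, rank ∂_1 = 12 ⇒ b_0 = 14 − 0 − 12 = 2; all invariant factors of ∂_1 are 1 so no torsion. So H_0 ≅ Z^2.
rank ∂_1 = 12, rank ∂_2 = 5 ⇒ b_1 = 21 − 12 − 5 = 4; all invariant factors of ∂_2 are 1 so no torsion. So H_1 ≅ Z^4.
rank ∂_2 = 5, rank ∂_3 = 0 ⇒ b_2 = 6 − 5 − 0 = 1. So H_2 ≅ Z.

H_0 = Z^2,  H_1 = Z^4,  H_2 = Z.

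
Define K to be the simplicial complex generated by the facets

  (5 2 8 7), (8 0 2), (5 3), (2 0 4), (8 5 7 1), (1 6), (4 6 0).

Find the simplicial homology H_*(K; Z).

We work with the vertex ordering 0 < 1 < 2 < 3 < 4 < 5 < 6 < 7 < 8. The simplices of K, each written with vertices in increasing order, are:

  0-simplices (9): [0], [1], [2], [3], [4], [5], [6], [7], [8]
  1-simplices (17): [0,2], [0,4], [0,6], [0,8], [1,5], [1,6], [1,7], [1,8], [2,4], [2,5], [2,7], [2,8], [3,5], [4,6], [5,7], [5,8], [7,8]
  2-simplices (10): [0,2,4], [0,2,8], [0,4,6], [1,5,7], [1,5,8], [1,7,8], [2,5,7], [2,5,8], [2,7,8], [5,7,8]
  3-simplices (2): [1,5,7,8], [2,5,7,8]

Hence C_0 ≅ Z^9, C_1 ≅ Z^17, C_2 ≅ Z^10, C_3 ≅ Z^2.

The boundary map ∂_1: C_1 → C_0 sends each edge [p,q] (with p < q) to q − p.
As a 9×17 matrix over Z this has rank 8, with invariant factors (1,1,1,1,1,1,1,1).

Boundary ∂_2: C_2 → C_1 acts by ∂[p,q,r] = [q,r] − [p,r] + [p,q]. For instance
  ∂[0,2,8] = [2,8] − [0,8] + [0,2],
  ∂[1,7,8] = [7,8] − [1,8] + [1,7].
The resulting 17×10 matrix has rank 8, and its Smith normal form has invariant factors (1,1,1,1,1,1,1,1).

The boundary map ∂_3: C_3 → C_2 sends each 3-simplex σ to the alternating sum Σ_i (−1)^i (σ with its i-th vertex removed). For instance
  ∂[2,5,7,8] = [5,7,8] − [2,7,8] + [2,5,8] − [2,5,7],
  ∂[1,5,7,8] = [5,7,8] − [1,7,8] + [1,5,8] − [1,5,7].
As a 10×2 matrix over Z this has rank 2, with invariant factors (1,1).

Computing H_k = (kernel of ∂_k) / (image of ∂_{k+1}):

  H_0: rank C_0 − rank ∂_1 = 9 − 8 = 1, and the invariant factors of ∂_1 are all 1, so H_0 = Z.
  H_1: rank ker ∂_1 − rank ∂_2 = (17 − 8) − 8 = 1, and the invariant factors of ∂_2 are all 1, so H_1 = Z.
  H_2: rank ker ∂_2 − rank ∂_3 = (10 − 8) − 2 = 0, and the invariant factors of ∂_3 are all 1, so H_2 = 0.
  H_3: rank ker ∂_3 − rank ∂_4 = (2 − 2) − 0 = 0, and there is no ∂_4, so H_3 = 0.

H_0 = Z,  H_1 = Z,  H_2 = 0,  H_3 = 0.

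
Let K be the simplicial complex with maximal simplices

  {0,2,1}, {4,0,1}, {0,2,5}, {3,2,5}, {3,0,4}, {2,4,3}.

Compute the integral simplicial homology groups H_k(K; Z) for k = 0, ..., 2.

H_0 = Z,  H_1 = Z,  H_2 = 0.

Fix the vertex order 0 < 1 < 2 < 3 < 4 < 5 and write every simplex with vertices in increasing order. Then dim K = 2 and the simplices of K are:

  0-simplices (6): [0], [1], [2], [3], [4], [5]
  1-simplices (12): [0,1], [0,2], [0,3], [0,4], [0,5], [1,2], [1,4], [2,3], [2,4], [2,5], [3,4], [3,5]
  2-simplices (6): [0,1,2], [0,1,4], [0,2,5], [0,3,4], [2,3,4], [2,3,5]

giving chain groups C_0 ≅ Z^6, C_1 ≅ Z^12, C_2 ≅ Z^6.

Boundary ∂_1: C_1 → C_0 sends each edge [p,q] (with p < q) to q − p. For instance
  ∂[2,4] = [4] − [2].
As a 6×12 matrix over Z this has rank 5, with invariant factors (1,1,1,1,1).

∂_2: C_2 → C_1 acts by ∂[p,q,r] = [q,r] − [p,r] + [p,q]. For instance
  ∂[2,3,5] = [3,5] − [2,5] + [2,3],
  ∂[0,2,5] = [2,5] − [0,5] + [0,2].
As a 12×6 matrix over Z this has rank 6, with invariant factors (1,1,1,1,1,1).

Now H_k = ker ∂_k / im ∂_{k+1}, so:

  H_0: rank C_0 − rank ∂_1 = 6 − 5 = 1, and the invariant factors of ∂_1 are all 1, so H_0 ≅ Z.
  H_1: rank ker ∂_1 − rank ∂_2 = (12 − 5) − 6 = 1, and the invariant factors of ∂_2 are all 1, so H_1 ≅ Z.
  H_2: rank ker ∂_2 − rank ∂_3 = (6 − 6) − 0 = 0, and there is no ∂_3, so H_2 ≅ 0.

(K is a triangulation of the cylinder S^1 x I.)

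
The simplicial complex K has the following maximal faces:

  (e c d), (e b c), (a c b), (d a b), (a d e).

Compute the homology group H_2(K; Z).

H_2 ≅ 0.

K has 5 vertices, 10 edges, 5 triangles.
rank ∂_2 = 5, rank ∂_3 = 0 ⇒ b_2 = 5 − 5 − 0 = 0. So H_2 = 0.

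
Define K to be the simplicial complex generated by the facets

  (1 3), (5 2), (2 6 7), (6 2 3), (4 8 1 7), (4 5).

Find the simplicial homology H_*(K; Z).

Order the vertices as 1 < 2 < 3 < 4 < 5 < 6 < 7 < 8. Listing each simplex with vertices in this order, K has dimension 3 with simplices:

  0-simplices (8): [1], [2], [3], [4], [5], [6], [7], [8]
  1-simplices (14): [1,3], [1,4], [1,7], [1,8], [2,3], [2,5], [2,6], [2,7], [3,6], [4,5], [4,7], [4,8], [6,7], [7,8]
  2-simplices (6): [1,4,7], [1,4,8], [1,7,8], [2,3,6], [2,6,7], [4,7,8]
  3-simplices (1): [1,4,7,8]

giving chain groups C_0 ≅ Z^8, C_1 ≅ Z^14, C_2 ≅ Z^6, C_3 ≅ Z^1.

∂_1: C_1 → C_0 sends each edge [p,q] (with p < q) to q − p. For instance
  ∂[2,6] = [6] − [2].
The resulting 8×14 matrix has rank 7, and its Smith normal form has invariant factors (1,1,1,1,1,1,1).

The boundary map ∂_2: C_2 → C_1 maps a triangle to the signed sum of its edges. For instance
  ∂[1,4,7] = [4,7] − [1,7] + [1,4],
  ∂[1,7,8] = [7,8] − [1,8] + [1,7].
The resulting 14×6 matrix has rank 5, and its Smith normal form has invariant factors (1,1,1,1,1).

∂_3: C_3 → C_2 sends each 3-simplex σ to the alternating sum Σ_i (−1)^i (σ with its i-th vertex removed). For instance
  ∂[1,4,7,8] = [4,7,8] − [1,7,8] + [1,4,8] − [1,4,7].
As a 6×1 matrix over Z this has rank 1, with invariant factors (1).

Computing H_k = (kernel of ∂_k) / (image of ∂_{k+1}):

  H_0: rank C_0 − rank ∂_1 = 8 − 7 = 1, and the invariant factors of ∂_1 are all 1, so H_0 = Z.
  H_1: rank ker ∂_1 − rank ∂_2 = (14 − 7) − 5 = 2, and the invariant factors of ∂_2 are all 1, so H_1 = Z^2.
  H_2: rank ker ∂_2 − rank ∂_3 = (6 − 5) − 1 = 0, and the invariant factors of ∂_3 are all 1, so H_2 = 0.
  H_3: rank ker ∂_3 − rank ∂_4 = (1 − 1) − 0 = 0, and there is no ∂_4, so H_3 = 0.

As a check, the Euler characteristic is 8 − 14 + 6 − 1 = -1, which agrees with 1 − 2 + 0 − 0 = -1.

H_0 = Z,  H_1 = Z^2,  H_2 = 0,  H_3 = 0.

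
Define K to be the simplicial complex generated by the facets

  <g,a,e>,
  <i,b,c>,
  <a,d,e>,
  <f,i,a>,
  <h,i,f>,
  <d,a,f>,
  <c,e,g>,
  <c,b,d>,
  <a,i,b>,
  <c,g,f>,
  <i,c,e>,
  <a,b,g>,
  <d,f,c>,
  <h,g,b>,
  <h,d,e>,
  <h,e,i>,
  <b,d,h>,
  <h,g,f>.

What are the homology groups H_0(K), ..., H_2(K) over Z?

H_0 ≅ Z,  H_1 ≅ Z^2,  H_2 ≅ Z.

Order the vertices as a < b < c < d < e < f < g < h < i. Listing each simplex with vertices in this order, K has dimension 2 with simplices:

  0-simplices (9): a, b, c, d, e, f, g, h, i
  1-simplices (27): ab, ad, ae, af, ag, ai, bc, bd, bg, bh, bi, cd, ce, cf, cg, ci, de, df, dh, eg, eh, ei, fg, fh, fi, gh, hi
  2-simplices (18): abg, abi, ade, adf, aeg, afi, bcd, bci, bdh, bgh, cdf, ceg, cei, cfg, deh, ehi, fgh, fhi

so the chain groups are C_0 ≅ Z^9, C_1 ≅ Z^27, C_2 ≅ Z^18.

∂_1: C_1 → C_0 maps an edge to its endpoints' difference, ∂[p,q] = q − p. For instance
  ∂df = f − d.
The resulting 9×27 matrix has rank 8, and its Smith normal form has invariant factors (1,1,1,1,1,1,1,1).

∂_2: C_2 → C_1 sends each 2-simplex [p,q,r] to [q,r] − [p,r] + [p,q]. For instance
  ∂cfg = fg − cg + cf,
  ∂bdh = dh − bh + bd.
As a 27×18 matrix over Z this has rank 17, with invariant factors (1,1,1,1,1,1,1,1,1,1,1,1,1,1,1,1,1).

From H_k ≅ ker(∂_k) / im(∂_{k+1}) we obtain:

  H_0: rank C_0 − rank ∂_1 = 9 − 8 = 1, and the invariant factors of ∂_1 are all 1, so H_0 = Z.
  H_1: rank ker ∂_1 − rank ∂_2 = (27 − 8) − 17 = 2, and the invariant factors of ∂_2 are all 1, so H_1 = Z^2.
  H_2: rank ker ∂_2 − rank ∂_3 = (18 − 17) − 0 = 1, and there is no ∂_3, so H_2 = Z.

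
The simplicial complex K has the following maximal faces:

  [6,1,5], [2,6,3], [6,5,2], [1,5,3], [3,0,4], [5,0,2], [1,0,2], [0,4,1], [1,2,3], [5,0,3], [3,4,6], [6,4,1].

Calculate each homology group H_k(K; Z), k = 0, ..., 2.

H_0 = Z,  H_1 = Z/2,  H_2 = 0.

We work with the vertex ordering 0 < 1 < 2 < 3 < 4 < 5 < 6. The simplices of K, each written with vertices in increasing order, are:

  0-simplices (7): [0], [1], [2], [3], [4], [5], [6]
  1-simplices (18): [0,1], [0,2], [0,3], [0,4], [0,5], [1,2], [1,3], [1,4], [1,5], [1,6], [2,3], [2,5], [2,6], [3,4], [3,5], [3,6], [4,6], [5,6]
  2-simplices (12): [0,1,2], [0,1,4], [0,2,5], [0,3,4], [0,3,5], [1,2,3], [1,3,5], [1,4,6], [1,5,6], [2,3,6], [2,5,6], [3,4,6]

giving chain groups C_0 ≅ Z^7, C_1 ≅ Z^18, C_2 ≅ Z^12.

∂_1: C_1 → C_0 maps an edge to its endpoints' difference, ∂[p,q] = q − p. For instance
  ∂[0,3] = [3] − [0].
The resulting 7×18 matrix has rank 6, and its Smith normal form has invariant factors (1,1,1,1,1,1).

Boundary ∂_2: C_2 → C_1 acts by ∂[p,q,r] = [q,r] − [p,r] + [p,q]. For instance
  ∂[1,5,6] = [5,6] − [1,6] + [1,5],
  ∂[2,5,6] = [5,6] − [2,6] + [2,5].
This gives a 18×12 integer matrix of rank 12; reducing to Smith normal form yields diagonal entries (1,1,1,1,1,1,1,1,1,1,1,2).

Computing H_k = (kernel of ∂_k) / (image of ∂_{k+1}):

  H_0: rank C_0 − rank ∂_1 = 7 − 6 = 1, and the invariant factors of ∂_1 are all 1, so H_0 = Z.
  H_1: rank ker ∂_1 − rank ∂_2 = (18 − 6) − 12 = 0, and ∂_2 has invariant factor 2 > 1, so H_1 = Z/2.
  H_2: rank ker ∂_2 − rank ∂_3 = (12 − 12) − 0 = 0, and there is no ∂_3, so H_2 = 0.

As a check, the Euler characteristic is 7 − 18 + 12 = 1, which agrees with 1 − 0 + 0 = 1.
(K is a triangulation of the real projective plane RP^2.)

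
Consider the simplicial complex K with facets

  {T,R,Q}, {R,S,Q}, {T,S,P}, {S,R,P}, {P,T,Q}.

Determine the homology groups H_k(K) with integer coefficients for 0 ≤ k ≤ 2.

H_0 ≅ Z,  H_1 ≅ Z,  H_2 = 0.

Take the total order P < Q < R < S < T on the vertex set. Then K (dimension 2) consists of the simplices:

  0-simplices (5): P, Q, R, S, T
  1-simplices (10): PQ, PR, PS, PT, QR, QS, QT, RS, RT, ST
  2-simplices (5): PQT, PRS, PST, QRS, QRT

giving chain groups C_0 ≅ Z^5, C_1 ≅ Z^10, C_2 ≅ Z^5.

Boundary ∂_1: C_1 → C_0 is given by ∂[p,q] = [q] − [p].
The 5×10 boundary matrix has rank 4 and Smith normal form diag(1,1,1,1).

Boundary ∂_2: C_2 → C_1 maps a triangle to the signed sum of its edges. For instance
  ∂QRS = RS − QS + QR,
  ∂PQT = QT − PT + PQ.
This gives a 10×5 integer matrix of rank 5; reducing to Smith normal form yields diagonal entries (1,1,1,1,1).

Reading off H_k = ker ∂_k / im ∂_{k+1}:

  H_0: rank C_0 − rank ∂_1 = 5 − 4 = 1, and the invariant factors of ∂_1 are all 1, so H_0 ≅ Z.
  H_1: rank ker ∂_1 − rank ∂_2 = (10 − 4) − 5 = 1, and the invariant factors of ∂_2 are all 1, so H_1 ≅ Z.
  H_2: rank ker ∂_2 − rank ∂_3 = (5 − 5) − 0 = 0, and there is no ∂_3, so H_2 ≅ 0.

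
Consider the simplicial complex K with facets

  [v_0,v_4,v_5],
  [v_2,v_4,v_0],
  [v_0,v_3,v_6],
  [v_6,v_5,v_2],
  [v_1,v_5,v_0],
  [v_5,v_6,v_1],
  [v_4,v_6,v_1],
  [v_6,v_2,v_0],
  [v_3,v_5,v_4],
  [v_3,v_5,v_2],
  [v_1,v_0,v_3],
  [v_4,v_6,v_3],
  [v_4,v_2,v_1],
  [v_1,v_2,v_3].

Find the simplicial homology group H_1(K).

Take the total order v_0 < v_1 < v_2 < v_3 < v_4 < v_5 < v_6 on the vertex set. Then K (dimension 2) consists of the simplices:

  0-simplices (7): [v_0], [v_1], [v_2], [v_3], [v_4], [v_5], [v_6]
  1-simplices (21): (21 of them)
  2-simplices (14): (14 of them)

Hence C_0 ≅ Z^7, C_1 ≅ Z^21, C_2 ≅ Z^14.

∂_1: C_1 → C_0 is given by ∂[p,q] = [q] − [p]. For instance
  ∂[v_0,v_6] = [v_6] − [v_0].
The 7×21 boundary matrix has rank 6 and Smith normal form diag(1,1,1,1,1,1).

The boundary map ∂_2: C_2 → C_1 acts by ∂[p,q,r] = [q,r] − [p,r] + [p,q]. For instance
  ∂[v_3,v_4,v_6] = [v_4,v_6] − [v_3,v_6] + [v_3,v_4],
  ∂[v_1,v_2,v_3] = [v_2,v_3] − [v_1,v_3] + [v_1,v_2].
As a 21×14 matrix over Z this has rank 13, with invariant factors (1,1,1,1,1,1,1,1,1,1,1,1,1).

Reading off H_k = ker ∂_k / im ∂_{k+1}:

  H_1: rank ker ∂_1 − rank ∂_2 = (21 − 6) − 13 = 2, and the invariant factors of ∂_2 are all 1, so H_1 = Z^2.

H_1 ≅ Z^2.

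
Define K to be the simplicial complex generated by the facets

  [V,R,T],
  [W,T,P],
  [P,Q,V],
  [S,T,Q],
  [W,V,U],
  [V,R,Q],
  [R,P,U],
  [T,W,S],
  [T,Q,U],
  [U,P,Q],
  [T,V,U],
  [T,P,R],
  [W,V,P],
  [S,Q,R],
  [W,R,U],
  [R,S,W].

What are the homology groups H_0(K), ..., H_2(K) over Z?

Fix the vertex order P < Q < R < S < T < U < V < W and write every simplex with vertices in increasing order. Then dim K = 2 and the simplices of K are:

  0-simplices (8): P, Q, R, S, T, U, V, W
  1-simplices (24): PQ, PR, PT, PU, PV, PW, QR, QS, QT, QU, QV, RS, RT, RU, RV, RW, ST, SW, TU, TV, TW, UV, UW, VW
  2-simplices (16): PQU, PQV, PRT, PRU, PTW, PVW, QRS, QRV, QST, QTU, RSW, RTV, RUW, STW, TUV, UVW

Hence C_0 ≅ Z^8, C_1 ≅ Z^24, C_2 ≅ Z^16.

Boundary ∂_1: C_1 → C_0 is given by ∂[p,q] = [q] − [p]. For instance
  ∂PV = V − P.
The 8×24 boundary matrix has rank 7 and Smith normal form diag(1,1,1,1,1,1,1).

∂_2: C_2 → C_1 sends each 2-simplex [p,q,r] to [q,r] − [p,r] + [p,q]. For instance
  ∂PQV = QV − PV + PQ,
  ∂TUV = UV − TV + TU.
This gives a 24×16 integer matrix of rank 15; reducing to Smith normal form yields diagonal entries (1,1,1,1,1,1,1,1,1,1,1,1,1,1,1).

From H_k ≅ ker(∂_k) / im(∂_{k+1}) we obtain:

  H_0: rank C_0 − rank ∂_1 = 8 − 7 = 1, and the invariant factors of ∂_1 are all 1, so H_0 = Z.
  H_1: rank ker ∂_1 − rank ∂_2 = (24 − 7) − 15 = 2, and the invariant factors of ∂_2 are all 1, so H_1 = Z^2.
  H_2: rank ker ∂_2 − rank ∂_3 = (16 − 15) − 0 = 1, and there is no ∂_3, so H_2 = Z.

H_0 ≅ Z,  H_1 ≅ Z^2,  H_2 ≅ Z.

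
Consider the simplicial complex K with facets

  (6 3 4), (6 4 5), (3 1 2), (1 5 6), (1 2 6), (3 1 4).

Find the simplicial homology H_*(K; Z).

H_0 ≅ Z,  H_1 ≅ Z,  H_2 = 0.

Take the total order 1 < 2 < 3 < 4 < 5 < 6 on the vertex set. Then K (dimension 2) consists of the simplices:

  0-simplices (6): [1], [2], [3], [4], [5], [6]
  1-simplices (12): [1,2], [1,3], [1,4], [1,5], [1,6], [2,3], [2,6], [3,4], [3,6], [4,5], [4,6], [5,6]
  2-simplices (6): [1,2,3], [1,2,6], [1,3,4], [1,5,6], [3,4,6], [4,5,6]

giving chain groups C_0 ≅ Z^6, C_1 ≅ Z^12, C_2 ≅ Z^6.

Boundary ∂_1: C_1 → C_0 maps an edge to its endpoints' difference, ∂[p,q] = q − p. For instance
  ∂[2,3] = [3] − [2].
This gives a 6×12 integer matrix of rank 5; reducing to Smith normal form yields diagonal entries (1,1,1,1,1).

Boundary ∂_2: C_2 → C_1 acts by ∂[p,q,r] = [q,r] − [p,r] + [p,q]. For instance
  ∂[4,5,6] = [5,6] − [4,6] + [4,5],
  ∂[1,2,6] = [2,6] − [1,6] + [1,2].
As a 12×6 matrix over Z this has rank 6, with invariant factors (1,1,1,1,1,1).

Now H_k = ker ∂_k / im ∂_{k+1}, so:

  H_0: rank C_0 − rank ∂_1 = 6 − 5 = 1, and the invariant factors of ∂_1 are all 1, so H_0 = Z.
  H_1: rank ker ∂_1 − rank ∂_2 = (12 − 5) − 6 = 1, and the invariant factors of ∂_2 are all 1, so H_1 = Z.
  H_2: rank ker ∂_2 − rank ∂_3 = (6 − 6) − 0 = 0, and there is no ∂_3, so H_2 = 0.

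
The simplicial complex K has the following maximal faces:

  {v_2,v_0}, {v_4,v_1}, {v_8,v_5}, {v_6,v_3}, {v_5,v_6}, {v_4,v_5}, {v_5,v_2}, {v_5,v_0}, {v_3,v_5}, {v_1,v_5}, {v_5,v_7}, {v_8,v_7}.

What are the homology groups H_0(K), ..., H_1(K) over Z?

K has 9 vertices, 12 edges.
rank ∂_0 = 0, rank ∂_1 = 8 ⇒ b_0 = 9 − 0 − 8 = 1; all invariant factors of ∂_1 are 1 so no torsion. So H_0 = Z.
rank ∂_1 = 8, rank ∂_2 = 0 ⇒ b_1 = 12 − 8 − 0 = 4. So H_1 = Z^4.

H_0 ≅ Z,  H_1 ≅ Z^4.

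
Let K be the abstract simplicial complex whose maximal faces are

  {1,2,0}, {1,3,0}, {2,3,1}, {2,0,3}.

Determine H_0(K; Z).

Fix the vertex order 0 < 1 < 2 < 3 and write every simplex with vertices in increasing order. Then dim K = 2 and the simplices of K are:

  0-simplices (4): [0], [1], [2], [3]
  1-simplices (6): [0,1], [0,2], [0,3], [1,2], [1,3], [2,3]
  2-simplices (4): [0,1,2], [0,1,3], [0,2,3], [1,2,3]

Hence C_0 ≅ Z^4, C_1 ≅ Z^6, C_2 ≅ Z^4.

The boundary map ∂_1: C_1 → C_0 maps an edge to its endpoints' difference, ∂[p,q] = q − p. For instance
  ∂[0,1] = [1] − [0].
The resulting 4×6 matrix has rank 3, and its Smith normal form has invariant factors (1,1,1).

∂_2: C_2 → C_1 acts by ∂[p,q,r] = [q,r] − [p,r] + [p,q]. For instance
  ∂[0,1,2] = [1,2] − [0,2] + [0,1],
  ∂[0,2,3] = [2,3] − [0,3] + [0,2].
As a 6×4 matrix over Z this has rank 3, with invariant factors (1,1,1).

Reading off H_k = ker ∂_k / im ∂_{k+1}:

  H_0: rank C_0 − rank ∂_1 = 4 − 3 = 1, and the invariant factors of ∂_1 are all 1, so H_0 ≅ Z.

H_0 ≅ Z.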